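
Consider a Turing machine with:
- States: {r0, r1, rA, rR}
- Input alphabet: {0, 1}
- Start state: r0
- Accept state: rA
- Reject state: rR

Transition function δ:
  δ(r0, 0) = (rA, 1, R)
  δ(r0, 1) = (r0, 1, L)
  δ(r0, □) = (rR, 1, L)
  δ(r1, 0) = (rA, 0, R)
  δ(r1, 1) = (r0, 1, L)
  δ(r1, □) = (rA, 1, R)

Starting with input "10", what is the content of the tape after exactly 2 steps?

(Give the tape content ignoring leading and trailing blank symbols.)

Execution trace:
Initial: [r0]10
Step 1: δ(r0, 1) = (r0, 1, L) → [r0]□10
Step 2: δ(r0, □) = (rR, 1, L) → [rR]□110

The machine reaches the reject state rR and halts.

After 2 steps, the tape (ignoring leading/trailing blanks) is: 110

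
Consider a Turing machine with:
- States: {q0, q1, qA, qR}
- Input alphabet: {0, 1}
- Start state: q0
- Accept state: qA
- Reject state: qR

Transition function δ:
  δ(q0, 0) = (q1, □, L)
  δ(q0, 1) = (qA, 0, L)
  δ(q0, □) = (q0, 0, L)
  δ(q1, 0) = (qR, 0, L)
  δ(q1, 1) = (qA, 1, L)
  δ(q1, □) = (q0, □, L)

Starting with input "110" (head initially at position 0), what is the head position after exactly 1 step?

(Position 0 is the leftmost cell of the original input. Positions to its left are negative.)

Execution trace (head position shown):
Step 0: [q0]110  (head at position 0)
Step 1: move left → [qA]□010  (head at position -1)

After 1 step, the head is at position -1.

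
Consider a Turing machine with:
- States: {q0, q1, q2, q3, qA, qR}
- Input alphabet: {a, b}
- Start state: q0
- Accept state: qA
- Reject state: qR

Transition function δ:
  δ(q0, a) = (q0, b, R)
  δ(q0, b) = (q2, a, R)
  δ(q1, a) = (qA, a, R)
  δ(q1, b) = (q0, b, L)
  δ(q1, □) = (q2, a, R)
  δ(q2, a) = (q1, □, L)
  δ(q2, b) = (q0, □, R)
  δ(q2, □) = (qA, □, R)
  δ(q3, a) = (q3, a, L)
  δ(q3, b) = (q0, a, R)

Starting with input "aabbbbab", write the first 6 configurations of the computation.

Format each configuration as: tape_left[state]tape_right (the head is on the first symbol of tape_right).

Transitions applied:
Step 1: δ(q0, a) = (q0, b, R)
Step 2: δ(q0, a) = (q0, b, R)
Step 3: δ(q0, b) = (q2, a, R)
Step 4: δ(q2, b) = (q0, □, R)
Step 5: δ(q0, b) = (q2, a, R)

The first 6 configurations are:
[q0]aabbbbab ⊢ b[q0]abbbbab ⊢ bb[q0]bbbbab ⊢ bba[q2]bbbab ⊢ bba□[q0]bbab ⊢ bba□a[q2]bab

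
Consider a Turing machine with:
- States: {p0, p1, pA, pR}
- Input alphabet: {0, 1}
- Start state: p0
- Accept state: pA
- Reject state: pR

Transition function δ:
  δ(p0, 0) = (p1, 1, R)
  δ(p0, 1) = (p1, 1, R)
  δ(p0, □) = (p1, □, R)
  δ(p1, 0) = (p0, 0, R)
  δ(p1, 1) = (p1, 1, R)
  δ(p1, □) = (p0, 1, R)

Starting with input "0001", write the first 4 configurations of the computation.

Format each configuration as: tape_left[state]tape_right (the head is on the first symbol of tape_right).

Transitions applied:
Step 1: δ(p0, 0) = (p1, 1, R)
Step 2: δ(p1, 0) = (p0, 0, R)
Step 3: δ(p0, 0) = (p1, 1, R)

The first 4 configurations are:
[p0]0001 ⊢ 1[p1]001 ⊢ 10[p0]01 ⊢ 101[p1]1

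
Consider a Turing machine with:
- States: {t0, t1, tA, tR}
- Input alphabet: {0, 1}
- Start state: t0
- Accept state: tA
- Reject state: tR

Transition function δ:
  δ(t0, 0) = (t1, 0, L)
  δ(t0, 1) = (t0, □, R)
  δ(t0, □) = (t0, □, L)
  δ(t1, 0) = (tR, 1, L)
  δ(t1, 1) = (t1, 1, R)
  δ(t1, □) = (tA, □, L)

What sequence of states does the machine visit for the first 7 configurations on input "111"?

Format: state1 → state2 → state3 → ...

Execution trace:
Initial: [t0]111
Step 1: δ(t0, 1) = (t0, □, R) → □[t0]11
Step 2: δ(t0, 1) = (t0, □, R) → □□[t0]1
Step 3: δ(t0, 1) = (t0, □, R) → □□□[t0]□
Step 4: δ(t0, □) = (t0, □, L) → □□[t0]□□
Step 5: δ(t0, □) = (t0, □, L) → □[t0]□□□
Step 6: δ(t0, □) = (t0, □, L) → [t0]□□□□

State sequence: t0 → t0 → t0 → t0 → t0 → t0 → t0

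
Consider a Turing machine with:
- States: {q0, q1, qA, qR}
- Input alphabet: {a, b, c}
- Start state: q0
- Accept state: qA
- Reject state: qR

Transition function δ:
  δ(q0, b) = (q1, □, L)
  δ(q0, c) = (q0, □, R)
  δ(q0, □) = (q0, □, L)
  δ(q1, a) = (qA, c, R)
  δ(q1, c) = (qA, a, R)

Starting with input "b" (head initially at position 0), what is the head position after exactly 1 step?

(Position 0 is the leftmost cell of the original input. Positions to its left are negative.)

Execution trace (head position shown):
Step 0: [q0]b  (head at position 0)
Step 1: move left → [q1]□□  (head at position -1)

After 1 step, the head is at position -1.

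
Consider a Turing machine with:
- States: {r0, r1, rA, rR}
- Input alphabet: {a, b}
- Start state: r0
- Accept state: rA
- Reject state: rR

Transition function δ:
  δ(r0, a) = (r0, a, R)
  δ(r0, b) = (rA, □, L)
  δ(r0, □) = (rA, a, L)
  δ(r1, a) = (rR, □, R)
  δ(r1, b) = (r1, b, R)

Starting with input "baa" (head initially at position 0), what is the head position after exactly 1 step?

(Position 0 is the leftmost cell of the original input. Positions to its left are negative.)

Execution trace (head position shown):
Step 0: [r0]baa  (head at position 0)
Step 1: move left → [rA]□□aa  (head at position -1)

After 1 step, the head is at position -1.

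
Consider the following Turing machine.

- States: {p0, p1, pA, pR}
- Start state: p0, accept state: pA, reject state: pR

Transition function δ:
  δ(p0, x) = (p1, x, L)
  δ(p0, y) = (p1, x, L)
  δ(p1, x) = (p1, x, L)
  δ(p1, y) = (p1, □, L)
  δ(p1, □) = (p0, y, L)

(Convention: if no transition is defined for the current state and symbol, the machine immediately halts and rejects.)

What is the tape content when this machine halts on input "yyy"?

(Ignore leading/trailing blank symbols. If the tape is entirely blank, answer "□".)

Execution trace:
Initial: [p0]yyy
Step 1: δ(p0, y) = (p1, x, L) → [p1]□xyy
Step 2: δ(p1, □) = (p0, y, L) → [p0]□yxyy

No transition is defined for δ(p0, □). By convention the machine halts and rejects.

Final tape (ignoring leading/trailing blanks): yxyy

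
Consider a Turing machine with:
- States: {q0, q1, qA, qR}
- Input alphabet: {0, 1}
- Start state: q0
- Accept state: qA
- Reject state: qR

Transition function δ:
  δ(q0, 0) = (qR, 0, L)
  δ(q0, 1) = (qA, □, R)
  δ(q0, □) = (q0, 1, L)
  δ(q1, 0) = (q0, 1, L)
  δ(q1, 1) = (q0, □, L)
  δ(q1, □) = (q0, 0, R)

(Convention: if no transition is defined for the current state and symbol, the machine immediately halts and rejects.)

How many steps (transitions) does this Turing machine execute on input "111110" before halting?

Execution trace:
Initial: [q0]111110
Step 1: δ(q0, 1) = (qA, □, R) → □[qA]11110

The machine reaches the accept state qA and halts.

The machine executed 1 step before halting.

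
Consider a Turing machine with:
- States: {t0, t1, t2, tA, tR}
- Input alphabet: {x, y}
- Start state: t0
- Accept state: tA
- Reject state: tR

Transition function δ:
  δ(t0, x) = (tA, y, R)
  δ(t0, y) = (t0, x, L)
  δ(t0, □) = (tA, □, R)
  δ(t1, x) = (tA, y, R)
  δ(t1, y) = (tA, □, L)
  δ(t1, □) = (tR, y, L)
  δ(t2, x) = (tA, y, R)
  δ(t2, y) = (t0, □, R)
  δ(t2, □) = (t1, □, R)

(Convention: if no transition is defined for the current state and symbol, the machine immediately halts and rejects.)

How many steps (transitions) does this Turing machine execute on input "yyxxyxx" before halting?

Execution trace:
Initial: [t0]yyxxyxx
Step 1: δ(t0, y) = (t0, x, L) → [t0]□xyxxyxx
Step 2: δ(t0, □) = (tA, □, R) → □[tA]xyxxyxx

The machine reaches the accept state tA and halts.

The machine executed 2 steps before halting.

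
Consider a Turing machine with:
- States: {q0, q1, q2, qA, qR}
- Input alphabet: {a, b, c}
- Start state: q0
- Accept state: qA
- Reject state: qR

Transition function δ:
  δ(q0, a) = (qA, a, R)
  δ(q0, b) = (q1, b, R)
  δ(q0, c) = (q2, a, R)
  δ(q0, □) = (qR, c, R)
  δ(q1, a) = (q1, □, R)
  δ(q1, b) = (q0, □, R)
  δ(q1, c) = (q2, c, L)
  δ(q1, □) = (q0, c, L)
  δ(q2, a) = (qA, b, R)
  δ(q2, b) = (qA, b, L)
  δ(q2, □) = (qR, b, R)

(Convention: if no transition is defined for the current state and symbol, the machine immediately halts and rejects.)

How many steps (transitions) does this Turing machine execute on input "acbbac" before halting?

Execution trace:
Initial: [q0]acbbac
Step 1: δ(q0, a) = (qA, a, R) → a[qA]cbbac

The machine reaches the accept state qA and halts.

The machine executed 1 step before halting.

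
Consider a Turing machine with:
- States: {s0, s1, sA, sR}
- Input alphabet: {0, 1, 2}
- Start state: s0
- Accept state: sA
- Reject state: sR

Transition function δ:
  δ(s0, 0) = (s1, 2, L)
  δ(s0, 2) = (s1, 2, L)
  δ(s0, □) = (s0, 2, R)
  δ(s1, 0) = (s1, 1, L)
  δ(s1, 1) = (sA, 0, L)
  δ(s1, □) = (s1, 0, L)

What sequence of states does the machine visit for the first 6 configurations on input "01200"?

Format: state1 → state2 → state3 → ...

Execution trace:
Initial: [s0]01200
Step 1: δ(s0, 0) = (s1, 2, L) → [s1]□21200
Step 2: δ(s1, □) = (s1, 0, L) → [s1]□021200
Step 3: δ(s1, □) = (s1, 0, L) → [s1]□0021200
Step 4: δ(s1, □) = (s1, 0, L) → [s1]□00021200
Step 5: δ(s1, □) = (s1, 0, L) → [s1]□000021200

State sequence: s0 → s1 → s1 → s1 → s1 → s1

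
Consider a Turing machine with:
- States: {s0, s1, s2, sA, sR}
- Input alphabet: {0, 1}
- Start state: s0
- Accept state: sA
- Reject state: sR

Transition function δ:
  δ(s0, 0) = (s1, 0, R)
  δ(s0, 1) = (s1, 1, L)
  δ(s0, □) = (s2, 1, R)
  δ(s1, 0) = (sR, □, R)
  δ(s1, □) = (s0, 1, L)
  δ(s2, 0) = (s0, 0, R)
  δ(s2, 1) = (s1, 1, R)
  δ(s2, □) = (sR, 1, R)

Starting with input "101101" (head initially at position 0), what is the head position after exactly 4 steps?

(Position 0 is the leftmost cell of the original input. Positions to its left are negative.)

Execution trace (head position shown):
Step 0: [s0]101101  (head at position 0)
Step 1: move left → [s1]□101101  (head at position -1)
Step 2: move left → [s0]□1101101  (head at position -2)
Step 3: move right → 1[s2]1101101  (head at position -1)
Step 4: move right → 11[s1]101101  (head at position 0)

After 4 steps, the head is at position 0.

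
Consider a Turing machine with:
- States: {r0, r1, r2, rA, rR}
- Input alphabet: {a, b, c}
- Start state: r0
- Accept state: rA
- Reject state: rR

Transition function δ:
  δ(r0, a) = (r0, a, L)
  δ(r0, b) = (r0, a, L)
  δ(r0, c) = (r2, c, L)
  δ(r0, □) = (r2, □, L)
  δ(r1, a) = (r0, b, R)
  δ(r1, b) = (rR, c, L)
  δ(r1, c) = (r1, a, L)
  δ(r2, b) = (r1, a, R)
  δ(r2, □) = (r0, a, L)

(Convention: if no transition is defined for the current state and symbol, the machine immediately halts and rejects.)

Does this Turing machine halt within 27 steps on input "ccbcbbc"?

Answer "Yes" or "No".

Execution trace:
Initial: [r0]ccbcbbc
Step 1: δ(r0, c) = (r2, c, L) → [r2]□ccbcbbc
Step 2: δ(r2, □) = (r0, a, L) → [r0]□accbcbbc
Step 3: δ(r0, □) = (r2, □, L) → [r2]□□accbcbbc
Step 4: δ(r2, □) = (r0, a, L) → [r0]□a□accbcbbc
Step 5: δ(r0, □) = (r2, □, L) → [r2]□□a□accbcbbc
Step 6: δ(r2, □) = (r0, a, L) → [r0]□a□a□accbcbbc
Step 7: δ(r0, □) = (r2, □, L) → [r2]□□a□a□accbcbbc
Step 8: δ(r2, □) = (r0, a, L) → [r0]□a□a□a□accbcbbc
Step 9: δ(r0, □) = (r2, □, L) → [r2]□□a□a□a□accbcbbc
Step 10: δ(r2, □) = (r0, a, L) → [r0]□a□a□a□a□accbcbbc
Step 11: δ(r0, □) = (r2, □, L) → [r2]□□a□a□a□a□accbcbbc
Step 12: δ(r2, □) = (r0, a, L) → [r0]□a□a□a□a□a□accbcbbc
Step 13: δ(r0, □) = (r2, □, L) → [r2]□□a□a□a□a□a□accbcbbc
Step 14: δ(r2, □) = (r0, a, L) → [r0]□a□a□a□a□a□a□accbcbbc
Step 15: δ(r0, □) = (r2, □, L) → [r2]□□a□a□a□a□a□a□accbcbbc
Step 16: δ(r2, □) = (r0, a, L) → [r0]□a□a□a□a□a□a□a□accbcbbc
Step 17: δ(r0, □) = (r2, □, L) → [r2]□□a□a□a□a□a□a□a□accbcbbc
Step 18: δ(r2, □) = (r0, a, L) → [r0]□a□a□a□a□a□a□a□a□accbcbbc
Step 19: δ(r0, □) = (r2, □, L) → [r2]□□a□a□a□a□a□a□a□a□accbcbbc
Step 20: δ(r2, □) = (r0, a, L) → [r0]□a□a□a□a□a□a□a□a□a□accbcbbc
Step 21: δ(r0, □) = (r2, □, L) → [r2]□□a□a□a□a□a□a□a□a□a□accbcbbc
Step 22: δ(r2, □) = (r0, a, L) → [r0]□a□a□a□a□a□a□a□a□a□a□accbcbbc
Step 23: δ(r0, □) = (r2, □, L) → [r2]□□a□a□a□a□a□a□a□a□a□a□accbcbbc
Step 24: δ(r2, □) = (r0, a, L) → [r0]□a□a□a□a□a□a□a□a□a□a□a□accbcbbc
Step 25: δ(r0, □) = (r2, □, L) → [r2]□□a□a□a□a□a□a□a□a□a□a□a□accbcbbc
Step 26: δ(r2, □) = (r0, a, L) → [r0]□a□a□a□a□a□a□a□a□a□a□a□a□accbcbbc
Step 27: δ(r0, □) = (r2, □, L) → [r2]□□a□a□a□a□a□a□a□a□a□a□a□a□accbcbbc

The machine has not reached a halting state after 27 steps.
The machine did not halt within the 27-step bound.

Answer: No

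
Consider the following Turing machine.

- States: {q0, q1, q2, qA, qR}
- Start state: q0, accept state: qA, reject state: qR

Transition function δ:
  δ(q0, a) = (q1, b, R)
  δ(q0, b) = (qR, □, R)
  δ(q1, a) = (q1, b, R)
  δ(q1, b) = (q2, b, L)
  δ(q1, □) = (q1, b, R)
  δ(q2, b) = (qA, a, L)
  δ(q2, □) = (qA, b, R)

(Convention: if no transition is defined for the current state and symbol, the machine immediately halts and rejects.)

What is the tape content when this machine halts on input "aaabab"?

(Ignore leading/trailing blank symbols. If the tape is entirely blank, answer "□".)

Execution trace:
Initial: [q0]aaabab
Step 1: δ(q0, a) = (q1, b, R) → b[q1]aabab
Step 2: δ(q1, a) = (q1, b, R) → bb[q1]abab
Step 3: δ(q1, a) = (q1, b, R) → bbb[q1]bab
Step 4: δ(q1, b) = (q2, b, L) → bb[q2]bbab
Step 5: δ(q2, b) = (qA, a, L) → b[qA]babab

The machine reaches the accept state qA and halts.

Final tape (ignoring leading/trailing blanks): bbabab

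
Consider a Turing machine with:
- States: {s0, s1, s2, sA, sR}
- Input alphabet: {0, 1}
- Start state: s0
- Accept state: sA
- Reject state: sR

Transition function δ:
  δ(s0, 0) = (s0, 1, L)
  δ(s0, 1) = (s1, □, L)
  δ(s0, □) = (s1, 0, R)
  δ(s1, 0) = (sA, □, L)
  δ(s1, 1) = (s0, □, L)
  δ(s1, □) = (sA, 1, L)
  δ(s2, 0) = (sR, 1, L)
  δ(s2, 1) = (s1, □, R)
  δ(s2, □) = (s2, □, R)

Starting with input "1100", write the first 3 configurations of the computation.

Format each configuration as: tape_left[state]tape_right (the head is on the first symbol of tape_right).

Transitions applied:
Step 1: δ(s0, 1) = (s1, □, L)
Step 2: δ(s1, □) = (sA, 1, L)

The first 3 configurations are:
[s0]1100 ⊢ [s1]□□100 ⊢ [sA]□1□100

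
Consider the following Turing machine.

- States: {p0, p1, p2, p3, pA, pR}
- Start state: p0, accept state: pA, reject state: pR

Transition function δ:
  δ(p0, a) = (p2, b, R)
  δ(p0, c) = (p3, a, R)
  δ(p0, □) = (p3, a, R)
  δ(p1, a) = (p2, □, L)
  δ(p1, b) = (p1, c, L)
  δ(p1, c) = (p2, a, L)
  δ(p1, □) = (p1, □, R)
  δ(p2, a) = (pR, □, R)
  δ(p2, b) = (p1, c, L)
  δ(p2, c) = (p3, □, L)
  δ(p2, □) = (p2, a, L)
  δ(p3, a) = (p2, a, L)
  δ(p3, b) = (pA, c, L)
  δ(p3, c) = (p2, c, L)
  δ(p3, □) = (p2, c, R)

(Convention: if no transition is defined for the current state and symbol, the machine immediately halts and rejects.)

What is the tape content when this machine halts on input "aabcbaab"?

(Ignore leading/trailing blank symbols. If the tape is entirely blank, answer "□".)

Execution trace:
Initial: [p0]aabcbaab
Step 1: δ(p0, a) = (p2, b, R) → b[p2]abcbaab
Step 2: δ(p2, a) = (pR, □, R) → b□[pR]bcbaab

The machine reaches the reject state pR and halts.

Final tape (ignoring leading/trailing blanks): b□bcbaab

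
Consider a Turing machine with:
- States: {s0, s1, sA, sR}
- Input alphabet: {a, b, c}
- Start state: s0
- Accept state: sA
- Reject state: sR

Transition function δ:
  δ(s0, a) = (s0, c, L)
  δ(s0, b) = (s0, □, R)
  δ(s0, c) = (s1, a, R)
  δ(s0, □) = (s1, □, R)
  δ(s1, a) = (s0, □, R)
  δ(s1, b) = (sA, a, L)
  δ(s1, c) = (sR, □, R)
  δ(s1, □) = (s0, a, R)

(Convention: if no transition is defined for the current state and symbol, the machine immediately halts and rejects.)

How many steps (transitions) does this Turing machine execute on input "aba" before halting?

Execution trace:
Initial: [s0]aba
Step 1: δ(s0, a) = (s0, c, L) → [s0]□cba
Step 2: δ(s0, □) = (s1, □, R) → □[s1]cba
Step 3: δ(s1, c) = (sR, □, R) → □□[sR]ba

The machine reaches the reject state sR and halts.

The machine executed 3 steps before halting.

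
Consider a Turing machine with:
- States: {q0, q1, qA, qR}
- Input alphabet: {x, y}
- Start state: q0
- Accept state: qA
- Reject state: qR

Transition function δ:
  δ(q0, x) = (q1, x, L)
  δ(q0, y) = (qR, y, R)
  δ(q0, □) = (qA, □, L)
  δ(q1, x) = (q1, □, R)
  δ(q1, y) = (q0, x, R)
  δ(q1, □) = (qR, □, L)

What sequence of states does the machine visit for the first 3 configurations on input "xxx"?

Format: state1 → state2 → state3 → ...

Execution trace:
Initial: [q0]xxx
Step 1: δ(q0, x) = (q1, x, L) → [q1]□xxx
Step 2: δ(q1, □) = (qR, □, L) → [qR]□□xxx

The machine reaches the reject state qR and halts.

State sequence: q0 → q1 → qR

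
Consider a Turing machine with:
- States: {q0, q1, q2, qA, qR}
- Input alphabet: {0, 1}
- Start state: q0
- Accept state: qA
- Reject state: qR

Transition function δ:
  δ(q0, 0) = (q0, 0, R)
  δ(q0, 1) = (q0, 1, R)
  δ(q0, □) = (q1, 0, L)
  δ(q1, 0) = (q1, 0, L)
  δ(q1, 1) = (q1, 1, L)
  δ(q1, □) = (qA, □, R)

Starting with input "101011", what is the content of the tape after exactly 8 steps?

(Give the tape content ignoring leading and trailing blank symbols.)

Execution trace:
Initial: [q0]101011
Step 1: δ(q0, 1) = (q0, 1, R) → 1[q0]01011
Step 2: δ(q0, 0) = (q0, 0, R) → 10[q0]1011
Step 3: δ(q0, 1) = (q0, 1, R) → 101[q0]011
Step 4: δ(q0, 0) = (q0, 0, R) → 1010[q0]11
Step 5: δ(q0, 1) = (q0, 1, R) → 10101[q0]1
Step 6: δ(q0, 1) = (q0, 1, R) → 101011[q0]□
Step 7: δ(q0, □) = (q1, 0, L) → 10101[q1]10
Step 8: δ(q1, 1) = (q1, 1, L) → 1010[q1]110

After 8 steps, the tape (ignoring leading/trailing blanks) is: 1010110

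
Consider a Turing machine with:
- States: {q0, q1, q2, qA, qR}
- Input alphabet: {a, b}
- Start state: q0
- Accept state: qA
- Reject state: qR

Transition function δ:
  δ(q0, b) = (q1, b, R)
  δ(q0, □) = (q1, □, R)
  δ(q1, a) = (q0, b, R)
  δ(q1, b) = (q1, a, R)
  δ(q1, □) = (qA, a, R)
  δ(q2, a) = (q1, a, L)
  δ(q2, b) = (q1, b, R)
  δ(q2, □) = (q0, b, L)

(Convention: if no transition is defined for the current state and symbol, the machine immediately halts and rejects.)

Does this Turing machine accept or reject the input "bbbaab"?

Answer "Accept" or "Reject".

Execution trace:
Initial: [q0]bbbaab
Step 1: δ(q0, b) = (q1, b, R) → b[q1]bbaab
Step 2: δ(q1, b) = (q1, a, R) → ba[q1]baab
Step 3: δ(q1, b) = (q1, a, R) → baa[q1]aab
Step 4: δ(q1, a) = (q0, b, R) → baab[q0]ab

No transition is defined for δ(q0, a). By convention the machine halts and rejects.

Answer: Reject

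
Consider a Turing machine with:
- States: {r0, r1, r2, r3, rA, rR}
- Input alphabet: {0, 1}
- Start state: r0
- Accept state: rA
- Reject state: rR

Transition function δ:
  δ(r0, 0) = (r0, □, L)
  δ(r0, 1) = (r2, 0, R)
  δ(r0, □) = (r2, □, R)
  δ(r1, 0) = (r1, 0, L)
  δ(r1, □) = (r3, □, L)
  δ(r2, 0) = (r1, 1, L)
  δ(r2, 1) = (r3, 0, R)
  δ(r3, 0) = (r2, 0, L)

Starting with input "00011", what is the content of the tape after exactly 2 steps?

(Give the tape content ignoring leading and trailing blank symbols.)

Execution trace:
Initial: [r0]00011
Step 1: δ(r0, 0) = (r0, □, L) → [r0]□□0011
Step 2: δ(r0, □) = (r2, □, R) → □[r2]□0011

No transition is defined for δ(r2, □). By convention the machine halts and rejects.

After 2 steps, the tape (ignoring leading/trailing blanks) is: 0011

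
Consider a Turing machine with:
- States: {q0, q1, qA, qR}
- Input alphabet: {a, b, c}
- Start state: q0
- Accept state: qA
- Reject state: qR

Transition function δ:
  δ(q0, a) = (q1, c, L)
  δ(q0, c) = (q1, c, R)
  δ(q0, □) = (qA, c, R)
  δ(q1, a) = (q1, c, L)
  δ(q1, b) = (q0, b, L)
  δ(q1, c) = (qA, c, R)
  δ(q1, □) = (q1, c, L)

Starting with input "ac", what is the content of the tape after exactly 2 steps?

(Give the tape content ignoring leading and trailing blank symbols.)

Execution trace:
Initial: [q0]ac
Step 1: δ(q0, a) = (q1, c, L) → [q1]□cc
Step 2: δ(q1, □) = (q1, c, L) → [q1]□ccc

After 2 steps, the tape (ignoring leading/trailing blanks) is: ccc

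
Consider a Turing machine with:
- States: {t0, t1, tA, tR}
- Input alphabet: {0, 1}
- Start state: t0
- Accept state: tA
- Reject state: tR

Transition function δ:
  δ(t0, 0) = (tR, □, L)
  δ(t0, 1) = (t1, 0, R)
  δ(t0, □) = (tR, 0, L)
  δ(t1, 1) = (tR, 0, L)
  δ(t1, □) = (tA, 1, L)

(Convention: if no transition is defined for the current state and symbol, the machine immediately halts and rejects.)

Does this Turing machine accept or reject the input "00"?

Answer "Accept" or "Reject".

Execution trace:
Initial: [t0]00
Step 1: δ(t0, 0) = (tR, □, L) → [tR]□□0

The machine reaches the reject state tR and halts.

Answer: Reject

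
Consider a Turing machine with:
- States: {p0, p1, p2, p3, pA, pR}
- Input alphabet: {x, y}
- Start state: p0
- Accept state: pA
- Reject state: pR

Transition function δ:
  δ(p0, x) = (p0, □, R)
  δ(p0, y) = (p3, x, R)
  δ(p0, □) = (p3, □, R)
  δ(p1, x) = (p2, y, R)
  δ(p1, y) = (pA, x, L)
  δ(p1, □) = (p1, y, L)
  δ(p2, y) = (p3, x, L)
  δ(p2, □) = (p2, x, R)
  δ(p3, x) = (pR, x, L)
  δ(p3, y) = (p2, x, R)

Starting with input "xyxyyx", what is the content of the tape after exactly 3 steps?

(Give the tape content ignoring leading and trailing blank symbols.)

Execution trace:
Initial: [p0]xyxyyx
Step 1: δ(p0, x) = (p0, □, R) → □[p0]yxyyx
Step 2: δ(p0, y) = (p3, x, R) → □x[p3]xyyx
Step 3: δ(p3, x) = (pR, x, L) → □[pR]xxyyx

The machine reaches the reject state pR and halts.

After 3 steps, the tape (ignoring leading/trailing blanks) is: xxyyx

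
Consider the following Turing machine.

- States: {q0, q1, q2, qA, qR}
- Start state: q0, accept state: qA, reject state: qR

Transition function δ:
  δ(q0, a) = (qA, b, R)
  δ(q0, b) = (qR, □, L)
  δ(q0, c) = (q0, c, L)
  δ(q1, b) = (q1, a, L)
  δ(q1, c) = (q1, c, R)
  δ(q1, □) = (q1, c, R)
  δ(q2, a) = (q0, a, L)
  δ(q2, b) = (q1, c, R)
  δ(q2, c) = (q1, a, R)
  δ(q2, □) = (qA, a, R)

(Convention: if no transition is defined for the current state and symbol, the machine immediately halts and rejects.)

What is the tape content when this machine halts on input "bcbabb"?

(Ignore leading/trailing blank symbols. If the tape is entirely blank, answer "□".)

Execution trace:
Initial: [q0]bcbabb
Step 1: δ(q0, b) = (qR, □, L) → [qR]□□cbabb

The machine reaches the reject state qR and halts.

Final tape (ignoring leading/trailing blanks): cbabb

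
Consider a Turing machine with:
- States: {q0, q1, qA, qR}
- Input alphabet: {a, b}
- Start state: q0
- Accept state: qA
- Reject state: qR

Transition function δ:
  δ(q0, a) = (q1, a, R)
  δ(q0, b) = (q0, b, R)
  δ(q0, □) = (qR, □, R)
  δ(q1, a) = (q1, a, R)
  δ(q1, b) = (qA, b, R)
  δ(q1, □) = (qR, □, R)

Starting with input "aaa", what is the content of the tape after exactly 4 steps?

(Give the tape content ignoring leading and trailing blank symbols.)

Execution trace:
Initial: [q0]aaa
Step 1: δ(q0, a) = (q1, a, R) → a[q1]aa
Step 2: δ(q1, a) = (q1, a, R) → aa[q1]a
Step 3: δ(q1, a) = (q1, a, R) → aaa[q1]□
Step 4: δ(q1, □) = (qR, □, R) → aaa□[qR]□

The machine reaches the reject state qR and halts.

After 4 steps, the tape (ignoring leading/trailing blanks) is: aaa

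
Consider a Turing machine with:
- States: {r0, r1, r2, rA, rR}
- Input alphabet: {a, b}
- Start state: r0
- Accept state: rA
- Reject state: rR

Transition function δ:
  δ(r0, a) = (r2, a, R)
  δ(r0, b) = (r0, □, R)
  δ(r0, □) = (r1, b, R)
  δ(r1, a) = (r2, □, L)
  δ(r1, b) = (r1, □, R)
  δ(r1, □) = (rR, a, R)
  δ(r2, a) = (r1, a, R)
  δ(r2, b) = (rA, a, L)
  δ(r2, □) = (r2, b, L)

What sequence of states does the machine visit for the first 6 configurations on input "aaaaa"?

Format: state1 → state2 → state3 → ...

Execution trace:
Initial: [r0]aaaaa
Step 1: δ(r0, a) = (r2, a, R) → a[r2]aaaa
Step 2: δ(r2, a) = (r1, a, R) → aa[r1]aaa
Step 3: δ(r1, a) = (r2, □, L) → a[r2]a□aa
Step 4: δ(r2, a) = (r1, a, R) → aa[r1]□aa
Step 5: δ(r1, □) = (rR, a, R) → aaa[rR]aa

The machine reaches the reject state rR and halts.

State sequence: r0 → r2 → r1 → r2 → r1 → rR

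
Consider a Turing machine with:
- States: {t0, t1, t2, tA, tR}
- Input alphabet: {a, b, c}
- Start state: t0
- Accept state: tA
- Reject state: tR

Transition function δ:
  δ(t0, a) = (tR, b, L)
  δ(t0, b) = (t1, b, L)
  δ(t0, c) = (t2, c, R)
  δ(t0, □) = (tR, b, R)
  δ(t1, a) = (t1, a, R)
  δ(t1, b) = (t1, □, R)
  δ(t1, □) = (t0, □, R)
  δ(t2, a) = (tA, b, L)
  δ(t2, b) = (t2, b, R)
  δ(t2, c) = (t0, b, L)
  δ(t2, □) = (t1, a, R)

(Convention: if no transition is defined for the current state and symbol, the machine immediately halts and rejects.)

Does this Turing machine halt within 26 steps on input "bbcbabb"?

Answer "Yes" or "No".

Execution trace:
Initial: [t0]bbcbabb
Step 1: δ(t0, b) = (t1, b, L) → [t1]□bbcbabb
Step 2: δ(t1, □) = (t0, □, R) → □[t0]bbcbabb
Step 3: δ(t0, b) = (t1, b, L) → [t1]□bbcbabb
Step 4: δ(t1, □) = (t0, □, R) → □[t0]bbcbabb
Step 5: δ(t0, b) = (t1, b, L) → [t1]□bbcbabb
Step 6: δ(t1, □) = (t0, □, R) → □[t0]bbcbabb
Step 7: δ(t0, b) = (t1, b, L) → [t1]□bbcbabb
Step 8: δ(t1, □) = (t0, □, R) → □[t0]bbcbabb
Step 9: δ(t0, b) = (t1, b, L) → [t1]□bbcbabb
Step 10: δ(t1, □) = (t0, □, R) → □[t0]bbcbabb
Step 11: δ(t0, b) = (t1, b, L) → [t1]□bbcbabb
Step 12: δ(t1, □) = (t0, □, R) → □[t0]bbcbabb
Step 13: δ(t0, b) = (t1, b, L) → [t1]□bbcbabb
Step 14: δ(t1, □) = (t0, □, R) → □[t0]bbcbabb
Step 15: δ(t0, b) = (t1, b, L) → [t1]□bbcbabb
Step 16: δ(t1, □) = (t0, □, R) → □[t0]bbcbabb
Step 17: δ(t0, b) = (t1, b, L) → [t1]□bbcbabb
Step 18: δ(t1, □) = (t0, □, R) → □[t0]bbcbabb
Step 19: δ(t0, b) = (t1, b, L) → [t1]□bbcbabb
Step 20: δ(t1, □) = (t0, □, R) → □[t0]bbcbabb
Step 21: δ(t0, b) = (t1, b, L) → [t1]□bbcbabb
Step 22: δ(t1, □) = (t0, □, R) → □[t0]bbcbabb
Step 23: δ(t0, b) = (t1, b, L) → [t1]□bbcbabb
Step 24: δ(t1, □) = (t0, □, R) → □[t0]bbcbabb
Step 25: δ(t0, b) = (t1, b, L) → [t1]□bbcbabb
Step 26: δ(t1, □) = (t0, □, R) → □[t0]bbcbabb

The machine has not reached a halting state after 26 steps.
The machine did not halt within the 26-step bound.

Answer: No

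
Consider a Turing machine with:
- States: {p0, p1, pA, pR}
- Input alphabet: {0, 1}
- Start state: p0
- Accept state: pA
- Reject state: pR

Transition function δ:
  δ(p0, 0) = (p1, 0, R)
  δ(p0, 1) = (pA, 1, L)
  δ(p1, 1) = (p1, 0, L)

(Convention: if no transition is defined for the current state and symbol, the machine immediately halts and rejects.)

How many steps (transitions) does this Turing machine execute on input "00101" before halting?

Execution trace:
Initial: [p0]00101
Step 1: δ(p0, 0) = (p1, 0, R) → 0[p1]0101

No transition is defined for δ(p1, 0). By convention the machine halts and rejects.

The machine executed 1 step before halting.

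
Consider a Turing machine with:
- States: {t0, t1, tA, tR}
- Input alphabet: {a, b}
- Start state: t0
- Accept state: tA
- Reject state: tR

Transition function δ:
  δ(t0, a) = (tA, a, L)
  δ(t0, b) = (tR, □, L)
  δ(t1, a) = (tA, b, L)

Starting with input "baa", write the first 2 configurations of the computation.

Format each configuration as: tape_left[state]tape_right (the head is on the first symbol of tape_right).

Transitions applied:
Step 1: δ(t0, b) = (tR, □, L)

The first 2 configurations are:
[t0]baa ⊢ [tR]□□aa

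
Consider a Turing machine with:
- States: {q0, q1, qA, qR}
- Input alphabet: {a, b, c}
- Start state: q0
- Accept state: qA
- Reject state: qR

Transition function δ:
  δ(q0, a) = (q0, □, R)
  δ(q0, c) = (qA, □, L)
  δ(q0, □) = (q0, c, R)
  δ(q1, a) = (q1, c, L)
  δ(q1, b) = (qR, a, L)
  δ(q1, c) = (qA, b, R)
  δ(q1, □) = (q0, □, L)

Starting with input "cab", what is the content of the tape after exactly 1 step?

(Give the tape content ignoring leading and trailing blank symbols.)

Execution trace:
Initial: [q0]cab
Step 1: δ(q0, c) = (qA, □, L) → [qA]□□ab

The machine reaches the accept state qA and halts.

After 1 step, the tape (ignoring leading/trailing blanks) is: ab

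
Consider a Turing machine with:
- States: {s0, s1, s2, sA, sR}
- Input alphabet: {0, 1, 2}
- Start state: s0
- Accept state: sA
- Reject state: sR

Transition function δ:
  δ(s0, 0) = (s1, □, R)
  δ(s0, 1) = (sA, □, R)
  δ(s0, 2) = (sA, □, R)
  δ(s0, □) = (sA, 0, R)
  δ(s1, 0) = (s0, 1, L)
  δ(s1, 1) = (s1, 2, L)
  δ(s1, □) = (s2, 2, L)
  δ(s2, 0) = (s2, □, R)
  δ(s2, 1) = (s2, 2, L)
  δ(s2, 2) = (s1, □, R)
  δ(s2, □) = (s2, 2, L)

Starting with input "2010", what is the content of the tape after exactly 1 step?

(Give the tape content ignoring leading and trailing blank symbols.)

Execution trace:
Initial: [s0]2010
Step 1: δ(s0, 2) = (sA, □, R) → □[sA]010

The machine reaches the accept state sA and halts.

After 1 step, the tape (ignoring leading/trailing blanks) is: 010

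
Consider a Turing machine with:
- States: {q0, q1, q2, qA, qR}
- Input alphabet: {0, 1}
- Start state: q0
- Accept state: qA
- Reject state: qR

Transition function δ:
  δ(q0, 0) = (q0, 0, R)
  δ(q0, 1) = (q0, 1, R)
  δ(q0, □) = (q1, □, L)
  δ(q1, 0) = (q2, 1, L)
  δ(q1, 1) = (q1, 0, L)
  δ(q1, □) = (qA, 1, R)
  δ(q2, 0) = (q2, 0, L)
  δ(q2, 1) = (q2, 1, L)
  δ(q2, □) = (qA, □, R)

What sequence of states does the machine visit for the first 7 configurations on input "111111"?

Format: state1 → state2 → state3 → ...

Execution trace:
Initial: [q0]111111
Step 1: δ(q0, 1) = (q0, 1, R) → 1[q0]11111
Step 2: δ(q0, 1) = (q0, 1, R) → 11[q0]1111
Step 3: δ(q0, 1) = (q0, 1, R) → 111[q0]111
Step 4: δ(q0, 1) = (q0, 1, R) → 1111[q0]11
Step 5: δ(q0, 1) = (q0, 1, R) → 11111[q0]1
Step 6: δ(q0, 1) = (q0, 1, R) → 111111[q0]□

State sequence: q0 → q0 → q0 → q0 → q0 → q0 → q0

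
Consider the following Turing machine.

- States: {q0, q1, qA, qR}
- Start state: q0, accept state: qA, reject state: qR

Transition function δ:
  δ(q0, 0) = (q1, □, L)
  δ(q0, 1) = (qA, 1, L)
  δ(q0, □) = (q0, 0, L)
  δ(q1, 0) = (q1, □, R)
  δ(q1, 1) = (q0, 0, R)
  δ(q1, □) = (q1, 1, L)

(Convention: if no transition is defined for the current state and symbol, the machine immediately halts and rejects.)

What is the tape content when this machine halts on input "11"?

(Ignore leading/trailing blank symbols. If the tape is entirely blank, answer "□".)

Execution trace:
Initial: [q0]11
Step 1: δ(q0, 1) = (qA, 1, L) → [qA]□11

The machine reaches the accept state qA and halts.

Final tape (ignoring leading/trailing blanks): 11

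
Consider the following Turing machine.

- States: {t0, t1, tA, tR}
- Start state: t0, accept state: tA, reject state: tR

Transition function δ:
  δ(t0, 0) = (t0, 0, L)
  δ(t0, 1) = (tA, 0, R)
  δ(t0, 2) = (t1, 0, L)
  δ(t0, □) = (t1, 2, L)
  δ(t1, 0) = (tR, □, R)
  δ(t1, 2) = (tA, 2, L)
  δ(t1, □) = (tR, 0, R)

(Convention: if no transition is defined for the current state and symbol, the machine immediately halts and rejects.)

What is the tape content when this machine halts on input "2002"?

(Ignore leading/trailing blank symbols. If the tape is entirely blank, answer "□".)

Execution trace:
Initial: [t0]2002
Step 1: δ(t0, 2) = (t1, 0, L) → [t1]□0002
Step 2: δ(t1, □) = (tR, 0, R) → 0[tR]0002

The machine reaches the reject state tR and halts.

Final tape (ignoring leading/trailing blanks): 00002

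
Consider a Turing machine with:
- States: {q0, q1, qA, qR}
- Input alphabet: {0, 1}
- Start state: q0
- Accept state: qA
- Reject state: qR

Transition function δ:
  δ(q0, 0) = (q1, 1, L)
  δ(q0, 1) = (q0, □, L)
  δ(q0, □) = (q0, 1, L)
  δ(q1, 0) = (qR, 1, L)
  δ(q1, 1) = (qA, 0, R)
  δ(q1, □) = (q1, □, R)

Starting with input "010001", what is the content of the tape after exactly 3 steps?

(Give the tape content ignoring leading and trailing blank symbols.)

Execution trace:
Initial: [q0]010001
Step 1: δ(q0, 0) = (q1, 1, L) → [q1]□110001
Step 2: δ(q1, □) = (q1, □, R) → □[q1]110001
Step 3: δ(q1, 1) = (qA, 0, R) → □0[qA]10001

The machine reaches the accept state qA and halts.

After 3 steps, the tape (ignoring leading/trailing blanks) is: 010001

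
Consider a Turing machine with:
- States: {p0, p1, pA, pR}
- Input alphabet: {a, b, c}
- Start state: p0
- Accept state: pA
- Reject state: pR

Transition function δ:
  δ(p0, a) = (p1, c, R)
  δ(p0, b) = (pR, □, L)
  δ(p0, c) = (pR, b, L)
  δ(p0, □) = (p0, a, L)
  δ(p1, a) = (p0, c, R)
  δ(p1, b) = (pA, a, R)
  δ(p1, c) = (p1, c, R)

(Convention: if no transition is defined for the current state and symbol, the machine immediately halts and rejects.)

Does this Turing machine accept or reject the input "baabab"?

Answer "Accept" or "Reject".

Execution trace:
Initial: [p0]baabab
Step 1: δ(p0, b) = (pR, □, L) → [pR]□□aabab

The machine reaches the reject state pR and halts.

Answer: Reject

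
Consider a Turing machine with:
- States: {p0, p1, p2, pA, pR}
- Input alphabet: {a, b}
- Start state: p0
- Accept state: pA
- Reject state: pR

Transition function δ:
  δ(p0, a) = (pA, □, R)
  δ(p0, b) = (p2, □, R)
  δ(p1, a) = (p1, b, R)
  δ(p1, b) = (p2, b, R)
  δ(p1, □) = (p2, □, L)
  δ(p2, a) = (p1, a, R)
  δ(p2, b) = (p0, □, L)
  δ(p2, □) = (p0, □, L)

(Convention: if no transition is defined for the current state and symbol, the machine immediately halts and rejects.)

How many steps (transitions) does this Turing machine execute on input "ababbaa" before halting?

Execution trace:
Initial: [p0]ababbaa
Step 1: δ(p0, a) = (pA, □, R) → □[pA]babbaa

The machine reaches the accept state pA and halts.

The machine executed 1 step before halting.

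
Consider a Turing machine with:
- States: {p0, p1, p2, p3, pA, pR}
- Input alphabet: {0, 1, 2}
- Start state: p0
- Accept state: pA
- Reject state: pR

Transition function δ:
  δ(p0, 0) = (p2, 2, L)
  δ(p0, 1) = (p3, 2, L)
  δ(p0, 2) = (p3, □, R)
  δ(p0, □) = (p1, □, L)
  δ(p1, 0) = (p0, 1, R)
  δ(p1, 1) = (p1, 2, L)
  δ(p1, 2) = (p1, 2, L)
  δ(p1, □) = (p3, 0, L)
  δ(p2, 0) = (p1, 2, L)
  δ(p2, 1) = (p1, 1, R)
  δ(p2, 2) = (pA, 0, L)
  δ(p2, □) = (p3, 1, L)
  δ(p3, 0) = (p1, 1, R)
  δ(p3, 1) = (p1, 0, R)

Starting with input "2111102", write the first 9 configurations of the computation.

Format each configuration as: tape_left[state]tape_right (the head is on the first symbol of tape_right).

Transitions applied:
Step 1: δ(p0, 2) = (p3, □, R)
Step 2: δ(p3, 1) = (p1, 0, R)
Step 3: δ(p1, 1) = (p1, 2, L)
Step 4: δ(p1, 0) = (p0, 1, R)
Step 5: δ(p0, 2) = (p3, □, R)
Step 6: δ(p3, 1) = (p1, 0, R)
Step 7: δ(p1, 1) = (p1, 2, L)
Step 8: δ(p1, 0) = (p0, 1, R)

The first 9 configurations are:
[p0]2111102 ⊢ □[p3]111102 ⊢ □0[p1]11102 ⊢ □[p1]021102 ⊢ □1[p0]21102 ⊢ □1□[p3]1102 ⊢ □1□0[p1]102 ⊢ □1□[p1]0202 ⊢ □1□1[p0]202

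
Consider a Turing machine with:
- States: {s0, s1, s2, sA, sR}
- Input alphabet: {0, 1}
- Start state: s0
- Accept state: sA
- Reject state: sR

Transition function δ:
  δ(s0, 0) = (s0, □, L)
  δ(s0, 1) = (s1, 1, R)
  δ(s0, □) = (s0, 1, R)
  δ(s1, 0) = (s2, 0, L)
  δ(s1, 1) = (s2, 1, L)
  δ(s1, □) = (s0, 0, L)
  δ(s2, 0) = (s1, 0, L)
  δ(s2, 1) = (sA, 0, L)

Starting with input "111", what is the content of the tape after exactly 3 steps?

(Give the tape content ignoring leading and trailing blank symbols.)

Execution trace:
Initial: [s0]111
Step 1: δ(s0, 1) = (s1, 1, R) → 1[s1]11
Step 2: δ(s1, 1) = (s2, 1, L) → [s2]111
Step 3: δ(s2, 1) = (sA, 0, L) → [sA]□011

The machine reaches the accept state sA and halts.

After 3 steps, the tape (ignoring leading/trailing blanks) is: 011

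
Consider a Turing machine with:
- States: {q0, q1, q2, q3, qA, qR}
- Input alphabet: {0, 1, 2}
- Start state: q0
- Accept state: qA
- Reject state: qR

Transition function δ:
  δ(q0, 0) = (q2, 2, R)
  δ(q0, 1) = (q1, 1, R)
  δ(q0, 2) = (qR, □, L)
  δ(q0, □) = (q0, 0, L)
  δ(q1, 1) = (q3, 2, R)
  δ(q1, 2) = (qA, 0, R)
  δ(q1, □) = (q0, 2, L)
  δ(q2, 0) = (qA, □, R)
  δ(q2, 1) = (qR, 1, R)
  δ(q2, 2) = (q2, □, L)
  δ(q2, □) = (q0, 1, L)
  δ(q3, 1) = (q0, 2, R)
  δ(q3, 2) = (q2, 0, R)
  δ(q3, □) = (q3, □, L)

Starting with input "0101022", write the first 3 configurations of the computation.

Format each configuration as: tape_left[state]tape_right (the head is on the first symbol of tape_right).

Transitions applied:
Step 1: δ(q0, 0) = (q2, 2, R)
Step 2: δ(q2, 1) = (qR, 1, R)

The first 3 configurations are:
[q0]0101022 ⊢ 2[q2]101022 ⊢ 21[qR]01022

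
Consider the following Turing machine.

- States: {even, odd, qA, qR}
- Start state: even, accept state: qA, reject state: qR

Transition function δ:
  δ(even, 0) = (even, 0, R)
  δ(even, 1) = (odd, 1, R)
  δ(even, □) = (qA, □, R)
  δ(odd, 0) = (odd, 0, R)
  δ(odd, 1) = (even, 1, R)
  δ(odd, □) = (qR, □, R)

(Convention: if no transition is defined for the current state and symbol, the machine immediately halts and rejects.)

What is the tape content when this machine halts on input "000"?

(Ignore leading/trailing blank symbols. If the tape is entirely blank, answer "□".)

Execution trace:
Initial: [even]000
Step 1: δ(even, 0) = (even, 0, R) → 0[even]00
Step 2: δ(even, 0) = (even, 0, R) → 00[even]0
Step 3: δ(even, 0) = (even, 0, R) → 000[even]□
Step 4: δ(even, □) = (qA, □, R) → 000□[qA]□

The machine reaches the accept state qA and halts.

Final tape (ignoring leading/trailing blanks): 000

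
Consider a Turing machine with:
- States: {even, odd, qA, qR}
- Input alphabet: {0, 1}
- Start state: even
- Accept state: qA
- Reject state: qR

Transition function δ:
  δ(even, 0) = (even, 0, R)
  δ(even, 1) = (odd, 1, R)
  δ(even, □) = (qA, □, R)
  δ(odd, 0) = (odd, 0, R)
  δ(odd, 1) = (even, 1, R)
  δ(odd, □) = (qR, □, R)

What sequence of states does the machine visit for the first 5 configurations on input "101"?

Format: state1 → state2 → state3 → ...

Execution trace:
Initial: [even]101
Step 1: δ(even, 1) = (odd, 1, R) → 1[odd]01
Step 2: δ(odd, 0) = (odd, 0, R) → 10[odd]1
Step 3: δ(odd, 1) = (even, 1, R) → 101[even]□
Step 4: δ(even, □) = (qA, □, R) → 101□[qA]□

The machine reaches the accept state qA and halts.

State sequence: even → odd → odd → even → qA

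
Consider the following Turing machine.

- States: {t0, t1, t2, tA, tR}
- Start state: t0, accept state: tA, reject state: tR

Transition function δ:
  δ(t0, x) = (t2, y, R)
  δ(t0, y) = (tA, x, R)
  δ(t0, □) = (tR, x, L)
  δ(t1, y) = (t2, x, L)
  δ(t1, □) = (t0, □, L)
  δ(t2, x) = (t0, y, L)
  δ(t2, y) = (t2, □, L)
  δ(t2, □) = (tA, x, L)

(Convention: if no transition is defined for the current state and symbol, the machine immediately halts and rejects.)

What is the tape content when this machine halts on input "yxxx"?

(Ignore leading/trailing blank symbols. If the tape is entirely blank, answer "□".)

Execution trace:
Initial: [t0]yxxx
Step 1: δ(t0, y) = (tA, x, R) → x[tA]xxx

The machine reaches the accept state tA and halts.

Final tape (ignoring leading/trailing blanks): xxxx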